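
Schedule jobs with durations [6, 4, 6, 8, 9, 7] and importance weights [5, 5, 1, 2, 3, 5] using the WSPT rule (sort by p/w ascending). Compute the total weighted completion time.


Compute p/w ratios and sort ascending (WSPT): [(4, 5), (6, 5), (7, 5), (9, 3), (8, 2), (6, 1)]
Compute weighted completion times:
  Job (p=4,w=5): C=4, w*C=5*4=20
  Job (p=6,w=5): C=10, w*C=5*10=50
  Job (p=7,w=5): C=17, w*C=5*17=85
  Job (p=9,w=3): C=26, w*C=3*26=78
  Job (p=8,w=2): C=34, w*C=2*34=68
  Job (p=6,w=1): C=40, w*C=1*40=40
Total weighted completion time = 341

341


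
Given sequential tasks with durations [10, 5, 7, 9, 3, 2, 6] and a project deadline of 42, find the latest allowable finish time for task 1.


LF(activity 1) = deadline - sum of successor durations
Successors: activities 2 through 7 with durations [5, 7, 9, 3, 2, 6]
Sum of successor durations = 32
LF = 42 - 32 = 10

10


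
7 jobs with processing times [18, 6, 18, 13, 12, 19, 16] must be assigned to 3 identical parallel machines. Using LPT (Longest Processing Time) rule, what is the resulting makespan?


Sort jobs in decreasing order (LPT): [19, 18, 18, 16, 13, 12, 6]
Assign each job to the least loaded machine:
  Machine 1: jobs [19, 12, 6], load = 37
  Machine 2: jobs [18, 16], load = 34
  Machine 3: jobs [18, 13], load = 31
Makespan = max load = 37

37


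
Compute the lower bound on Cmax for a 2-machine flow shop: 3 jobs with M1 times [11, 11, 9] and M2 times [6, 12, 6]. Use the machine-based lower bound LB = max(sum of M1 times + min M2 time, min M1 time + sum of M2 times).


LB1 = sum(M1 times) + min(M2 times) = 31 + 6 = 37
LB2 = min(M1 times) + sum(M2 times) = 9 + 24 = 33
Lower bound = max(LB1, LB2) = max(37, 33) = 37

37


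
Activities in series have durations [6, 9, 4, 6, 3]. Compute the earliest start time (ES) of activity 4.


Activity 4 starts after activities 1 through 3 complete.
Predecessor durations: [6, 9, 4]
ES = 6 + 9 + 4 = 19

19


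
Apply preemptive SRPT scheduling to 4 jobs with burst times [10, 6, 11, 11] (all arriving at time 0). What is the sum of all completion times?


Since all jobs arrive at t=0, SRPT equals SPT ordering.
SPT order: [6, 10, 11, 11]
Completion times:
  Job 1: p=6, C=6
  Job 2: p=10, C=16
  Job 3: p=11, C=27
  Job 4: p=11, C=38
Total completion time = 6 + 16 + 27 + 38 = 87

87


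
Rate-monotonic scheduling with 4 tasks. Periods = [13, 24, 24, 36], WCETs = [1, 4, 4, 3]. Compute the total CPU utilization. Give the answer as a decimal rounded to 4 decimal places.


Compute individual utilizations (exact fractions):
  Task 1: C/T = 1/13 (approx. 0.0769)
  Task 2: C/T = 4/24 = 1/6 (approx. 0.1667)
  Task 3: C/T = 4/24 = 1/6 (approx. 0.1667)
  Task 4: C/T = 3/36 = 1/12 (approx. 0.0833)
Total utilization U = 1/13 + 1/6 + 1/6 + 1/12 = 77/156
Rounded to 4 decimal places: U = 0.4936
RM (Liu & Layland) bound for 4 tasks = 0.756828; compare with U = 77/156 (approx. 0.493590)
U <= bound, so schedulable by RM sufficient condition.

0.4936


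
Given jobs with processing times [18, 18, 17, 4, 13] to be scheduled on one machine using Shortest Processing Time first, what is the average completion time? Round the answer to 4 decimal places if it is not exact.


Sort jobs by processing time (SPT order): [4, 13, 17, 18, 18]
Compute completion times sequentially:
  Job 1: processing = 4, completes at 4
  Job 2: processing = 13, completes at 17
  Job 3: processing = 17, completes at 34
  Job 4: processing = 18, completes at 52
  Job 5: processing = 18, completes at 70
Sum of completion times = 177
Average completion time = 177/5 = 35.4

35.4


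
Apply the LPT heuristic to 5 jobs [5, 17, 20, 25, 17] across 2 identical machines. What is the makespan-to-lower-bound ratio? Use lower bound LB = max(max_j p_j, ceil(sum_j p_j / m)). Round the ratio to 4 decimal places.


LPT order: [25, 20, 17, 17, 5]
Machine loads after assignment: [42, 42]
LPT makespan = 42
Lower bound = max(max_job, ceil(total/2)) = max(25, 42) = 42
Ratio = 42 / 42 = 1.0

1.0


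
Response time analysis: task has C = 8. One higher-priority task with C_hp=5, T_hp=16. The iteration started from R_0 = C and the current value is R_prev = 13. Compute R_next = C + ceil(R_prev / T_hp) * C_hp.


R_next = C + ceil(R_prev / T_hp) * C_hp
ceil(13 / 16) = ceil(0.8125) = 1
Interference = 1 * 5 = 5
R_next = 8 + 5 = 13
R_next = R_prev, so the iteration has converged (response time = 13).

13


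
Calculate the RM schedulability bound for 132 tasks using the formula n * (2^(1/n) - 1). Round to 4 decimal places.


Compute 2^(1/132) = 1.0052649263
Subtract 1: 1.0052649263 - 1 = 0.0052649263
Multiply by n: 132 * 0.0052649263 = 0.6949702716
Round to 4 dp: 0.6950

0.6950


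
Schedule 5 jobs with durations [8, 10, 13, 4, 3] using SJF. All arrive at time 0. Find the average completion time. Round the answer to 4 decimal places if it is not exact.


SJF order (ascending): [3, 4, 8, 10, 13]
Completion times:
  Job 1: burst=3, C=3
  Job 2: burst=4, C=7
  Job 3: burst=8, C=15
  Job 4: burst=10, C=25
  Job 5: burst=13, C=38
Average completion = 88/5 = 17.6

17.6


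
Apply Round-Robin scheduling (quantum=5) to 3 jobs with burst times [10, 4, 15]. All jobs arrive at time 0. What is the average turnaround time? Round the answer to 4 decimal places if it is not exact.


Time quantum = 5
Execution trace:
  J1 runs 5 units, time = 5
  J2 runs 4 units, time = 9
  J3 runs 5 units, time = 14
  J1 runs 5 units, time = 19
  J3 runs 5 units, time = 24
  J3 runs 5 units, time = 29
Finish times: [19, 9, 29]
Average turnaround = 57/3 = 19.0

19.0


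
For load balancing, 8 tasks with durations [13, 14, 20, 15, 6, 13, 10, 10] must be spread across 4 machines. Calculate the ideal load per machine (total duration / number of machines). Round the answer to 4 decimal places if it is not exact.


Total processing time = 13 + 14 + 20 + 15 + 6 + 13 + 10 + 10 = 101
Number of machines = 4
Ideal balanced load = 101 / 4 = 25.25

25.25


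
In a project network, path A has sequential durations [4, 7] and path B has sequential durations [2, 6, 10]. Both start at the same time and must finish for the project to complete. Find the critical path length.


Path A total = 4 + 7 = 11
Path B total = 2 + 6 + 10 = 18
Critical path = longest path = max(11, 18) = 18

18


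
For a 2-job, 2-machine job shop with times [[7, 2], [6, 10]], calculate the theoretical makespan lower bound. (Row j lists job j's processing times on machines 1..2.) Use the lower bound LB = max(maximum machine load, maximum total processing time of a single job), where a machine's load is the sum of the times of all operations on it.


Machine loads:
  Machine 1: 7 + 6 = 13
  Machine 2: 2 + 10 = 12
Max machine load = 13
Job totals:
  Job 1: 9
  Job 2: 16
Max job total = 16
Lower bound = max(13, 16) = 16

16


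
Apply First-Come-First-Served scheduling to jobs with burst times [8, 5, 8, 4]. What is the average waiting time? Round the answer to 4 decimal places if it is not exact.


FCFS order (as given): [8, 5, 8, 4]
Waiting times:
  Job 1: wait = 0
  Job 2: wait = 8
  Job 3: wait = 13
  Job 4: wait = 21
Sum of waiting times = 42
Average waiting time = 42/4 = 10.5

10.5


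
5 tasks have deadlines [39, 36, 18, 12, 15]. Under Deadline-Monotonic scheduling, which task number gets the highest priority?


Sort tasks by relative deadline (ascending):
  Task 4: deadline = 12
  Task 5: deadline = 15
  Task 3: deadline = 18
  Task 2: deadline = 36
  Task 1: deadline = 39
Priority order (highest first): [4, 5, 3, 2, 1]
Highest priority task = 4

4


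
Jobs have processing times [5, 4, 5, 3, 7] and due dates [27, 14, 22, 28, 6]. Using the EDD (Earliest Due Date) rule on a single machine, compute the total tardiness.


Sort by due date (EDD order): [(7, 6), (4, 14), (5, 22), (5, 27), (3, 28)]
Compute completion times and tardiness:
  Job 1: p=7, d=6, C=7, tardiness=max(0,7-6)=1
  Job 2: p=4, d=14, C=11, tardiness=max(0,11-14)=0
  Job 3: p=5, d=22, C=16, tardiness=max(0,16-22)=0
  Job 4: p=5, d=27, C=21, tardiness=max(0,21-27)=0
  Job 5: p=3, d=28, C=24, tardiness=max(0,24-28)=0
Total tardiness = 1

1


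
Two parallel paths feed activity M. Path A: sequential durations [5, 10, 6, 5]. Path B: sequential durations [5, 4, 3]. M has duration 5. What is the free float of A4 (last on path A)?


ES(A4) = sum of predecessors on chain A = 21
EF(A4) = ES + duration = 21 + 5 = 26
Successor of A4 is M. ES(M) = max(sum(A), sum(B)) = max(26, 12) = 26
Free float = ES(successor) - EF(current) = 26 - 26 = 0

0


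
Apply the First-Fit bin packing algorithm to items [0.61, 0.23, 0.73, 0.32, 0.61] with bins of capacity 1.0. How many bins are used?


Place items sequentially using First-Fit:
  Item 0.61 -> new Bin 1
  Item 0.23 -> Bin 1 (now 0.84)
  Item 0.73 -> new Bin 2
  Item 0.32 -> new Bin 3
  Item 0.61 -> Bin 3 (now 0.93)
Total bins used = 3

3


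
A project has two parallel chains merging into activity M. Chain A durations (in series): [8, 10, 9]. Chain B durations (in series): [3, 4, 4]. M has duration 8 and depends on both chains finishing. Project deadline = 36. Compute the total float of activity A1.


Forward pass: ES(A1) = sum of predecessors on chain A = 0
EF = ES + duration = 0 + 8 = 8
Backward pass: LF(M) = deadline = 36; LS(M) = 36 - 8 = 28
LF(A1) = LS(M) - sum(successors on chain A) = 28 - 19 = 9
LS = LF - duration = 9 - 8 = 1
Total float = LS - ES = 1 - 0 = 1

1


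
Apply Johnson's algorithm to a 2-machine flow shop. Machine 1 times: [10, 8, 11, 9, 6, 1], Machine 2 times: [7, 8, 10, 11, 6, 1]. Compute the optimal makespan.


Apply Johnson's rule:
  Group 1 (a <= b): [(6, 1, 1), (5, 6, 6), (2, 8, 8), (4, 9, 11)]
  Group 2 (a > b): [(3, 11, 10), (1, 10, 7)]
Optimal job order: [6, 5, 2, 4, 3, 1]
Schedule:
  Job 6: M1 done at 1, M2 done at 2
  Job 5: M1 done at 7, M2 done at 13
  Job 2: M1 done at 15, M2 done at 23
  Job 4: M1 done at 24, M2 done at 35
  Job 3: M1 done at 35, M2 done at 45
  Job 1: M1 done at 45, M2 done at 52
Makespan = 52

52


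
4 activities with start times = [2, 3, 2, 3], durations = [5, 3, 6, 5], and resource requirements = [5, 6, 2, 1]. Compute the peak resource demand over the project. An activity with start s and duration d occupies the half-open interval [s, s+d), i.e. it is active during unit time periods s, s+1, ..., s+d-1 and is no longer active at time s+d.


Each activity i is active on [start_i, start_i + duration_i).
Compute total resource usage per time slot:
  t=0: active resources = [], total = 0
  t=1: active resources = [], total = 0
  t=2: active resources = [5, 2], total = 7
  t=3: active resources = [5, 6, 2, 1], total = 14
  t=4: active resources = [5, 6, 2, 1], total = 14
  t=5: active resources = [5, 6, 2, 1], total = 14
  t=6: active resources = [5, 2, 1], total = 8
  t=7: active resources = [2, 1], total = 3
Peak resource demand = 14

14


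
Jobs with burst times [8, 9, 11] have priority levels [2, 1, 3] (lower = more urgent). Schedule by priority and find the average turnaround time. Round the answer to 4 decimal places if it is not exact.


Sort by priority (ascending = highest first):
Order: [(1, 9), (2, 8), (3, 11)]
Completion times:
  Priority 1, burst=9, C=9
  Priority 2, burst=8, C=17
  Priority 3, burst=11, C=28
Average turnaround = 54/3 = 18.0

18.0


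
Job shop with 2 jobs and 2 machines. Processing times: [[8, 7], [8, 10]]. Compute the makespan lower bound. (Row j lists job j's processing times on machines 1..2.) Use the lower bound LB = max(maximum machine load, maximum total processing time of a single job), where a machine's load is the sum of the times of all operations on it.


Machine loads:
  Machine 1: 8 + 8 = 16
  Machine 2: 7 + 10 = 17
Max machine load = 17
Job totals:
  Job 1: 15
  Job 2: 18
Max job total = 18
Lower bound = max(17, 18) = 18

18


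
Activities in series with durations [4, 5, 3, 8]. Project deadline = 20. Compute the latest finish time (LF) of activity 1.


LF(activity 1) = deadline - sum of successor durations
Successors: activities 2 through 4 with durations [5, 3, 8]
Sum of successor durations = 16
LF = 20 - 16 = 4

4


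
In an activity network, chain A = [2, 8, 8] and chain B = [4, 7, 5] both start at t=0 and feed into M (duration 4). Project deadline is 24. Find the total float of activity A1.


Forward pass: ES(A1) = sum of predecessors on chain A = 0
EF = ES + duration = 0 + 2 = 2
Backward pass: LF(M) = deadline = 24; LS(M) = 24 - 4 = 20
LF(A1) = LS(M) - sum(successors on chain A) = 20 - 16 = 4
LS = LF - duration = 4 - 2 = 2
Total float = LS - ES = 2 - 0 = 2

2


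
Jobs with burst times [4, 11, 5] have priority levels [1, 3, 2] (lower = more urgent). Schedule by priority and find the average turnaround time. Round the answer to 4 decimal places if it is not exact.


Sort by priority (ascending = highest first):
Order: [(1, 4), (2, 5), (3, 11)]
Completion times:
  Priority 1, burst=4, C=4
  Priority 2, burst=5, C=9
  Priority 3, burst=11, C=20
Average turnaround = 33/3 = 11.0

11.0


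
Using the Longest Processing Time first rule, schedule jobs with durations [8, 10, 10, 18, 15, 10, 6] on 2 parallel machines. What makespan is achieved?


Sort jobs in decreasing order (LPT): [18, 15, 10, 10, 10, 8, 6]
Assign each job to the least loaded machine:
  Machine 1: jobs [18, 10, 8], load = 36
  Machine 2: jobs [15, 10, 10, 6], load = 41
Makespan = max load = 41

41


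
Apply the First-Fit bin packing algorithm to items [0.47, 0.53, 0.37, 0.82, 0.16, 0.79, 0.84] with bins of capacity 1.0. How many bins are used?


Place items sequentially using First-Fit:
  Item 0.47 -> new Bin 1
  Item 0.53 -> Bin 1 (now 1.0)
  Item 0.37 -> new Bin 2
  Item 0.82 -> new Bin 3
  Item 0.16 -> Bin 2 (now 0.53)
  Item 0.79 -> new Bin 4
  Item 0.84 -> new Bin 5
Total bins used = 5

5


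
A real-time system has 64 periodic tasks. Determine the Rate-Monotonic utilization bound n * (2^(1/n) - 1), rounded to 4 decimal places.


Compute 2^(1/64) = 1.0108892861
Subtract 1: 1.0108892861 - 1 = 0.0108892861
Multiply by n: 64 * 0.0108892861 = 0.6969143104
Round to 4 dp: 0.6969

0.6969


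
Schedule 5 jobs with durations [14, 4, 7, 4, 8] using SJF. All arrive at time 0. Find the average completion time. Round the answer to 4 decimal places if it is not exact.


SJF order (ascending): [4, 4, 7, 8, 14]
Completion times:
  Job 1: burst=4, C=4
  Job 2: burst=4, C=8
  Job 3: burst=7, C=15
  Job 4: burst=8, C=23
  Job 5: burst=14, C=37
Average completion = 87/5 = 17.4

17.4


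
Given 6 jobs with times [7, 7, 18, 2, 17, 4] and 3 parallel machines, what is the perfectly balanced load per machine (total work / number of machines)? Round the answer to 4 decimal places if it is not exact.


Total processing time = 7 + 7 + 18 + 2 + 17 + 4 = 55
Number of machines = 3
Ideal balanced load = 55 / 3 = 18.3333

18.3333


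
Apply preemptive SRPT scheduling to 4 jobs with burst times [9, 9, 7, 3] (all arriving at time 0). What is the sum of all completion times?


Since all jobs arrive at t=0, SRPT equals SPT ordering.
SPT order: [3, 7, 9, 9]
Completion times:
  Job 1: p=3, C=3
  Job 2: p=7, C=10
  Job 3: p=9, C=19
  Job 4: p=9, C=28
Total completion time = 3 + 10 + 19 + 28 = 60

60


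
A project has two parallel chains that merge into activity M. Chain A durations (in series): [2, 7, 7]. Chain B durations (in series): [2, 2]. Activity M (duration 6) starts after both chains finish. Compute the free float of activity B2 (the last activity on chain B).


ES(B2) = sum of predecessors on chain B = 2
EF(B2) = ES + duration = 2 + 2 = 4
Successor of B2 is M. ES(M) = max(sum(A), sum(B)) = max(16, 4) = 16
Free float = ES(successor) - EF(current) = 16 - 4 = 12

12


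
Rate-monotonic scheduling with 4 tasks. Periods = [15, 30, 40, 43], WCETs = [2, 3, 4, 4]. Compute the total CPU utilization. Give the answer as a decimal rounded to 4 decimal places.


Compute individual utilizations (exact fractions):
  Task 1: C/T = 2/15 (approx. 0.1333)
  Task 2: C/T = 3/30 = 1/10 (approx. 0.1)
  Task 3: C/T = 4/40 = 1/10 (approx. 0.1)
  Task 4: C/T = 4/43 (approx. 0.093)
Total utilization U = 2/15 + 1/10 + 1/10 + 4/43 = 55/129
Rounded to 4 decimal places: U = 0.4264
RM (Liu & Layland) bound for 4 tasks = 0.756828; compare with U = 55/129 (approx. 0.426357)
U <= bound, so schedulable by RM sufficient condition.

0.4264


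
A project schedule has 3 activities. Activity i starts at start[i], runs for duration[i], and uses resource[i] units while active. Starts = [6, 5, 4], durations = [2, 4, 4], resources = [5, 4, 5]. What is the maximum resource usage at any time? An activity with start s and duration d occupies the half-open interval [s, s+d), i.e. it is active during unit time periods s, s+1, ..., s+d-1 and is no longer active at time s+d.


Each activity i is active on [start_i, start_i + duration_i).
Compute total resource usage per time slot:
  t=0: active resources = [], total = 0
  t=1: active resources = [], total = 0
  t=2: active resources = [], total = 0
  t=3: active resources = [], total = 0
  t=4: active resources = [5], total = 5
  t=5: active resources = [4, 5], total = 9
  t=6: active resources = [5, 4, 5], total = 14
  t=7: active resources = [5, 4, 5], total = 14
  t=8: active resources = [4], total = 4
Peak resource demand = 14

14


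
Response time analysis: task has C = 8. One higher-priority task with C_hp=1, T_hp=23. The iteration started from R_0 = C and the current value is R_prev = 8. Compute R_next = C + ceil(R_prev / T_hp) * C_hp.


R_next = C + ceil(R_prev / T_hp) * C_hp
ceil(8 / 23) = ceil(0.3478) = 1
Interference = 1 * 1 = 1
R_next = 8 + 1 = 9

9


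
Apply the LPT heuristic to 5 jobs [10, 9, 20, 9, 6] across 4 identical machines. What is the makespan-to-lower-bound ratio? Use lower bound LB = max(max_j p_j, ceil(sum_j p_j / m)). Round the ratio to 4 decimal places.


LPT order: [20, 10, 9, 9, 6]
Machine loads after assignment: [20, 10, 15, 9]
LPT makespan = 20
Lower bound = max(max_job, ceil(total/4)) = max(20, 14) = 20
Ratio = 20 / 20 = 1.0

1.0


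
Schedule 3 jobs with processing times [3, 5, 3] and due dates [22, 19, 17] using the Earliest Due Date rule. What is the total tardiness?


Sort by due date (EDD order): [(3, 17), (5, 19), (3, 22)]
Compute completion times and tardiness:
  Job 1: p=3, d=17, C=3, tardiness=max(0,3-17)=0
  Job 2: p=5, d=19, C=8, tardiness=max(0,8-19)=0
  Job 3: p=3, d=22, C=11, tardiness=max(0,11-22)=0
Total tardiness = 0

0


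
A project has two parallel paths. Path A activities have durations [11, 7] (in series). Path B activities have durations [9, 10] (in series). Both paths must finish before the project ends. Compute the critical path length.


Path A total = 11 + 7 = 18
Path B total = 9 + 10 = 19
Critical path = longest path = max(18, 19) = 19

19


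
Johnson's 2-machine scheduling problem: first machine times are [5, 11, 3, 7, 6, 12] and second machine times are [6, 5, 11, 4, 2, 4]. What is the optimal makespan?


Apply Johnson's rule:
  Group 1 (a <= b): [(3, 3, 11), (1, 5, 6)]
  Group 2 (a > b): [(2, 11, 5), (4, 7, 4), (6, 12, 4), (5, 6, 2)]
Optimal job order: [3, 1, 2, 4, 6, 5]
Schedule:
  Job 3: M1 done at 3, M2 done at 14
  Job 1: M1 done at 8, M2 done at 20
  Job 2: M1 done at 19, M2 done at 25
  Job 4: M1 done at 26, M2 done at 30
  Job 6: M1 done at 38, M2 done at 42
  Job 5: M1 done at 44, M2 done at 46
Makespan = 46

46


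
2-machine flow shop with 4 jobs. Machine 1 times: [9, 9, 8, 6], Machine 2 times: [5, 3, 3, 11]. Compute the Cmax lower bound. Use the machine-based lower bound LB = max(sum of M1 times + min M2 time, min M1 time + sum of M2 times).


LB1 = sum(M1 times) + min(M2 times) = 32 + 3 = 35
LB2 = min(M1 times) + sum(M2 times) = 6 + 22 = 28
Lower bound = max(LB1, LB2) = max(35, 28) = 35

35


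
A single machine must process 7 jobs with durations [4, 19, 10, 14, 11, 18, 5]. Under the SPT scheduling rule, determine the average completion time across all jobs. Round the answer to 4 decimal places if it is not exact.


Sort jobs by processing time (SPT order): [4, 5, 10, 11, 14, 18, 19]
Compute completion times sequentially:
  Job 1: processing = 4, completes at 4
  Job 2: processing = 5, completes at 9
  Job 3: processing = 10, completes at 19
  Job 4: processing = 11, completes at 30
  Job 5: processing = 14, completes at 44
  Job 6: processing = 18, completes at 62
  Job 7: processing = 19, completes at 81
Sum of completion times = 249
Average completion time = 249/7 = 35.5714

35.5714


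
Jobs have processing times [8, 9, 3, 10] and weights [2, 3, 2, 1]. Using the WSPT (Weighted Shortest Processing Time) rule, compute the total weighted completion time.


Compute p/w ratios and sort ascending (WSPT): [(3, 2), (9, 3), (8, 2), (10, 1)]
Compute weighted completion times:
  Job (p=3,w=2): C=3, w*C=2*3=6
  Job (p=9,w=3): C=12, w*C=3*12=36
  Job (p=8,w=2): C=20, w*C=2*20=40
  Job (p=10,w=1): C=30, w*C=1*30=30
Total weighted completion time = 112

112


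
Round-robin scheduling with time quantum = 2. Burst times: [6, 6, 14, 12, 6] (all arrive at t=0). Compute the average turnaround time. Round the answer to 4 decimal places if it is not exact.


Time quantum = 2
Execution trace:
  J1 runs 2 units, time = 2
  J2 runs 2 units, time = 4
  J3 runs 2 units, time = 6
  J4 runs 2 units, time = 8
  J5 runs 2 units, time = 10
  J1 runs 2 units, time = 12
  J2 runs 2 units, time = 14
  J3 runs 2 units, time = 16
  J4 runs 2 units, time = 18
  J5 runs 2 units, time = 20
  J1 runs 2 units, time = 22
  J2 runs 2 units, time = 24
  J3 runs 2 units, time = 26
  J4 runs 2 units, time = 28
  J5 runs 2 units, time = 30
  J3 runs 2 units, time = 32
  J4 runs 2 units, time = 34
  J3 runs 2 units, time = 36
  J4 runs 2 units, time = 38
  J3 runs 2 units, time = 40
  J4 runs 2 units, time = 42
  J3 runs 2 units, time = 44
Finish times: [22, 24, 44, 42, 30]
Average turnaround = 162/5 = 32.4

32.4


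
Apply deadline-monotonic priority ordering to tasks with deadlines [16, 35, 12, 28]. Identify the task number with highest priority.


Sort tasks by relative deadline (ascending):
  Task 3: deadline = 12
  Task 1: deadline = 16
  Task 4: deadline = 28
  Task 2: deadline = 35
Priority order (highest first): [3, 1, 4, 2]
Highest priority task = 3

3


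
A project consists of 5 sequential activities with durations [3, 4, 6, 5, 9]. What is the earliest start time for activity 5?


Activity 5 starts after activities 1 through 4 complete.
Predecessor durations: [3, 4, 6, 5]
ES = 3 + 4 + 6 + 5 = 18

18


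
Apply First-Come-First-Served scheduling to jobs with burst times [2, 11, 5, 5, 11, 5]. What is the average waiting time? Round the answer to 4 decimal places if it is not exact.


FCFS order (as given): [2, 11, 5, 5, 11, 5]
Waiting times:
  Job 1: wait = 0
  Job 2: wait = 2
  Job 3: wait = 13
  Job 4: wait = 18
  Job 5: wait = 23
  Job 6: wait = 34
Sum of waiting times = 90
Average waiting time = 90/6 = 15.0

15.0


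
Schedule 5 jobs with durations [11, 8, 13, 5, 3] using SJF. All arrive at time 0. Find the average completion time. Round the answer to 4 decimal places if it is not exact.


SJF order (ascending): [3, 5, 8, 11, 13]
Completion times:
  Job 1: burst=3, C=3
  Job 2: burst=5, C=8
  Job 3: burst=8, C=16
  Job 4: burst=11, C=27
  Job 5: burst=13, C=40
Average completion = 94/5 = 18.8

18.8


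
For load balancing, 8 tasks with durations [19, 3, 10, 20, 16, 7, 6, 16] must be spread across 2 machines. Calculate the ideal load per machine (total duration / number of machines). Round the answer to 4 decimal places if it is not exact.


Total processing time = 19 + 3 + 10 + 20 + 16 + 7 + 6 + 16 = 97
Number of machines = 2
Ideal balanced load = 97 / 2 = 48.5

48.5


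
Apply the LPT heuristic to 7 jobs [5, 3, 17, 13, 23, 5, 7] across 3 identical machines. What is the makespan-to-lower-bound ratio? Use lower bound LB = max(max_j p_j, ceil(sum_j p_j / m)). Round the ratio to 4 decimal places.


LPT order: [23, 17, 13, 7, 5, 5, 3]
Machine loads after assignment: [23, 25, 25]
LPT makespan = 25
Lower bound = max(max_job, ceil(total/3)) = max(23, 25) = 25
Ratio = 25 / 25 = 1.0

1.0


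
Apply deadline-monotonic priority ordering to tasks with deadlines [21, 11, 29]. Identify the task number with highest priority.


Sort tasks by relative deadline (ascending):
  Task 2: deadline = 11
  Task 1: deadline = 21
  Task 3: deadline = 29
Priority order (highest first): [2, 1, 3]
Highest priority task = 2

2


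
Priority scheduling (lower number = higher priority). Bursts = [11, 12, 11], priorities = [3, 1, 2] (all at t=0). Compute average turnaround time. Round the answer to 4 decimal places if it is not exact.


Sort by priority (ascending = highest first):
Order: [(1, 12), (2, 11), (3, 11)]
Completion times:
  Priority 1, burst=12, C=12
  Priority 2, burst=11, C=23
  Priority 3, burst=11, C=34
Average turnaround = 69/3 = 23.0

23.0


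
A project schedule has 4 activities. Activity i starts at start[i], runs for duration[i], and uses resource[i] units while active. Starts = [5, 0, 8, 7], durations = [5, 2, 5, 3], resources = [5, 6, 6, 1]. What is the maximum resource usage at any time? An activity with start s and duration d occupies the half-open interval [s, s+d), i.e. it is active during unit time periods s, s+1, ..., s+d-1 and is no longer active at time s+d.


Each activity i is active on [start_i, start_i + duration_i).
Compute total resource usage per time slot:
  t=0: active resources = [6], total = 6
  t=1: active resources = [6], total = 6
  t=2: active resources = [], total = 0
  t=3: active resources = [], total = 0
  t=4: active resources = [], total = 0
  t=5: active resources = [5], total = 5
  t=6: active resources = [5], total = 5
  t=7: active resources = [5, 1], total = 6
  t=8: active resources = [5, 6, 1], total = 12
  t=9: active resources = [5, 6, 1], total = 12
  t=10: active resources = [6], total = 6
  t=11: active resources = [6], total = 6
  t=12: active resources = [6], total = 6
Peak resource demand = 12

12


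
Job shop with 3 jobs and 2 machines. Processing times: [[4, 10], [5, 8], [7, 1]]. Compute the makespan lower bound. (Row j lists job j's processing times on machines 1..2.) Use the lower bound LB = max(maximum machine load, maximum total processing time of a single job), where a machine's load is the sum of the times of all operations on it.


Machine loads:
  Machine 1: 4 + 5 + 7 = 16
  Machine 2: 10 + 8 + 1 = 19
Max machine load = 19
Job totals:
  Job 1: 14
  Job 2: 13
  Job 3: 8
Max job total = 14
Lower bound = max(19, 14) = 19

19


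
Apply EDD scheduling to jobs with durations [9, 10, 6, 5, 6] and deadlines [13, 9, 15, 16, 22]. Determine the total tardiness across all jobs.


Sort by due date (EDD order): [(10, 9), (9, 13), (6, 15), (5, 16), (6, 22)]
Compute completion times and tardiness:
  Job 1: p=10, d=9, C=10, tardiness=max(0,10-9)=1
  Job 2: p=9, d=13, C=19, tardiness=max(0,19-13)=6
  Job 3: p=6, d=15, C=25, tardiness=max(0,25-15)=10
  Job 4: p=5, d=16, C=30, tardiness=max(0,30-16)=14
  Job 5: p=6, d=22, C=36, tardiness=max(0,36-22)=14
Total tardiness = 45

45


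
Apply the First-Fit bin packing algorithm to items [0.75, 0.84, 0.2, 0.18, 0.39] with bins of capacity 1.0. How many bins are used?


Place items sequentially using First-Fit:
  Item 0.75 -> new Bin 1
  Item 0.84 -> new Bin 2
  Item 0.2 -> Bin 1 (now 0.95)
  Item 0.18 -> new Bin 3
  Item 0.39 -> Bin 3 (now 0.57)
Total bins used = 3

3


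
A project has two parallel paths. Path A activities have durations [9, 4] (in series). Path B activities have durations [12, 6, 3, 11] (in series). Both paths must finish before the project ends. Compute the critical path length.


Path A total = 9 + 4 = 13
Path B total = 12 + 6 + 3 + 11 = 32
Critical path = longest path = max(13, 32) = 32

32


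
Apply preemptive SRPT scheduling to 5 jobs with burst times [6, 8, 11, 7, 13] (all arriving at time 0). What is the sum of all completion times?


Since all jobs arrive at t=0, SRPT equals SPT ordering.
SPT order: [6, 7, 8, 11, 13]
Completion times:
  Job 1: p=6, C=6
  Job 2: p=7, C=13
  Job 3: p=8, C=21
  Job 4: p=11, C=32
  Job 5: p=13, C=45
Total completion time = 6 + 13 + 21 + 32 + 45 = 117

117


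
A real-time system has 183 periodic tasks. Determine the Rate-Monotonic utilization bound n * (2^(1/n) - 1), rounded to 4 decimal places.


Compute 2^(1/183) = 1.0037948719
Subtract 1: 1.0037948719 - 1 = 0.0037948719
Multiply by n: 183 * 0.0037948719 = 0.6944615577
Round to 4 dp: 0.6945

0.6945


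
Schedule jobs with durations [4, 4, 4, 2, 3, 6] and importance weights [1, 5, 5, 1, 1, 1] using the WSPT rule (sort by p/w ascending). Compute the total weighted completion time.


Compute p/w ratios and sort ascending (WSPT): [(4, 5), (4, 5), (2, 1), (3, 1), (4, 1), (6, 1)]
Compute weighted completion times:
  Job (p=4,w=5): C=4, w*C=5*4=20
  Job (p=4,w=5): C=8, w*C=5*8=40
  Job (p=2,w=1): C=10, w*C=1*10=10
  Job (p=3,w=1): C=13, w*C=1*13=13
  Job (p=4,w=1): C=17, w*C=1*17=17
  Job (p=6,w=1): C=23, w*C=1*23=23
Total weighted completion time = 123

123


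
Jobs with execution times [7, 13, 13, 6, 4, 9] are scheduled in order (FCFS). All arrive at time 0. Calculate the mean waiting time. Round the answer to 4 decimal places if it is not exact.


FCFS order (as given): [7, 13, 13, 6, 4, 9]
Waiting times:
  Job 1: wait = 0
  Job 2: wait = 7
  Job 3: wait = 20
  Job 4: wait = 33
  Job 5: wait = 39
  Job 6: wait = 43
Sum of waiting times = 142
Average waiting time = 142/6 = 23.6667

23.6667


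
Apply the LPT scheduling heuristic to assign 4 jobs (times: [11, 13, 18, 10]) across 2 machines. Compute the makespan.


Sort jobs in decreasing order (LPT): [18, 13, 11, 10]
Assign each job to the least loaded machine:
  Machine 1: jobs [18, 10], load = 28
  Machine 2: jobs [13, 11], load = 24
Makespan = max load = 28

28


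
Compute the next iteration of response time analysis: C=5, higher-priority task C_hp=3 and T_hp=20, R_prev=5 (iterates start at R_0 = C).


R_next = C + ceil(R_prev / T_hp) * C_hp
ceil(5 / 20) = ceil(0.25) = 1
Interference = 1 * 3 = 3
R_next = 5 + 3 = 8

8


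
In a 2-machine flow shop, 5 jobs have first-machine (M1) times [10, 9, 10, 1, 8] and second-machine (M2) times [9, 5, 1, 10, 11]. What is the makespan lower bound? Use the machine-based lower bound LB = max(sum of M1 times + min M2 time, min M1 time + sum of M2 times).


LB1 = sum(M1 times) + min(M2 times) = 38 + 1 = 39
LB2 = min(M1 times) + sum(M2 times) = 1 + 36 = 37
Lower bound = max(LB1, LB2) = max(39, 37) = 39

39


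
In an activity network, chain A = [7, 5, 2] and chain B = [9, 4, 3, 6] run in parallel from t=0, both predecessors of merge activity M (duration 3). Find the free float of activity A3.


ES(A3) = sum of predecessors on chain A = 12
EF(A3) = ES + duration = 12 + 2 = 14
Successor of A3 is M. ES(M) = max(sum(A), sum(B)) = max(14, 22) = 22
Free float = ES(successor) - EF(current) = 22 - 14 = 8

8


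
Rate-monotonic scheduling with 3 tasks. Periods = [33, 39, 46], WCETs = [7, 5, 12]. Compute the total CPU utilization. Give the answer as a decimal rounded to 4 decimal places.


Compute individual utilizations (exact fractions):
  Task 1: C/T = 7/33 (approx. 0.2121)
  Task 2: C/T = 5/39 (approx. 0.1282)
  Task 3: C/T = 12/46 = 6/23 (approx. 0.2609)
Total utilization U = 7/33 + 5/39 + 6/23 = 5932/9867
Rounded to 4 decimal places: U = 0.6012
RM (Liu & Layland) bound for 3 tasks = 0.779763; compare with U = 5932/9867 (approx. 0.601196)
U <= bound, so schedulable by RM sufficient condition.

0.6012


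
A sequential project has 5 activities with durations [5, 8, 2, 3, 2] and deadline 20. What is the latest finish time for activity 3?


LF(activity 3) = deadline - sum of successor durations
Successors: activities 4 through 5 with durations [3, 2]
Sum of successor durations = 5
LF = 20 - 5 = 15

15


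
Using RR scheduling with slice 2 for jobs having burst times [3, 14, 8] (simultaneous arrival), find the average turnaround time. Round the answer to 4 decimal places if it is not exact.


Time quantum = 2
Execution trace:
  J1 runs 2 units, time = 2
  J2 runs 2 units, time = 4
  J3 runs 2 units, time = 6
  J1 runs 1 units, time = 7
  J2 runs 2 units, time = 9
  J3 runs 2 units, time = 11
  J2 runs 2 units, time = 13
  J3 runs 2 units, time = 15
  J2 runs 2 units, time = 17
  J3 runs 2 units, time = 19
  J2 runs 2 units, time = 21
  J2 runs 2 units, time = 23
  J2 runs 2 units, time = 25
Finish times: [7, 25, 19]
Average turnaround = 51/3 = 17.0

17.0


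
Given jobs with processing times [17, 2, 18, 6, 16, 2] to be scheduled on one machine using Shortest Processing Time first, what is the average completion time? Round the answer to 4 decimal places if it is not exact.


Sort jobs by processing time (SPT order): [2, 2, 6, 16, 17, 18]
Compute completion times sequentially:
  Job 1: processing = 2, completes at 2
  Job 2: processing = 2, completes at 4
  Job 3: processing = 6, completes at 10
  Job 4: processing = 16, completes at 26
  Job 5: processing = 17, completes at 43
  Job 6: processing = 18, completes at 61
Sum of completion times = 146
Average completion time = 146/6 = 24.3333

24.3333


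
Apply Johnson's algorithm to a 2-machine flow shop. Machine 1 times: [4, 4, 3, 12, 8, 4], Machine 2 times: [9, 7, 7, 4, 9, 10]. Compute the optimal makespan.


Apply Johnson's rule:
  Group 1 (a <= b): [(3, 3, 7), (1, 4, 9), (2, 4, 7), (6, 4, 10), (5, 8, 9)]
  Group 2 (a > b): [(4, 12, 4)]
Optimal job order: [3, 1, 2, 6, 5, 4]
Schedule:
  Job 3: M1 done at 3, M2 done at 10
  Job 1: M1 done at 7, M2 done at 19
  Job 2: M1 done at 11, M2 done at 26
  Job 6: M1 done at 15, M2 done at 36
  Job 5: M1 done at 23, M2 done at 45
  Job 4: M1 done at 35, M2 done at 49
Makespan = 49

49


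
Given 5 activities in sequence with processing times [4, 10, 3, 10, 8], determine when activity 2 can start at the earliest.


Activity 2 starts after activities 1 through 1 complete.
Predecessor durations: [4]
ES = 4 = 4

4


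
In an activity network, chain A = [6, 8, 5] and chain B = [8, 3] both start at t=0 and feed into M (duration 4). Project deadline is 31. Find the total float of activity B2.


Forward pass: ES(B2) = sum of predecessors on chain B = 8
EF = ES + duration = 8 + 3 = 11
Backward pass: LF(M) = deadline = 31; LS(M) = 31 - 4 = 27
LF(B2) = LS(M) - sum(successors on chain B) = 27 - 0 = 27
LS = LF - duration = 27 - 3 = 24
Total float = LS - ES = 24 - 8 = 16

16


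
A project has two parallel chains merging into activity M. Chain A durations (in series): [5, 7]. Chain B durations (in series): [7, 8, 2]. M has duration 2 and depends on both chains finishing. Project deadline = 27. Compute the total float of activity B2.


Forward pass: ES(B2) = sum of predecessors on chain B = 7
EF = ES + duration = 7 + 8 = 15
Backward pass: LF(M) = deadline = 27; LS(M) = 27 - 2 = 25
LF(B2) = LS(M) - sum(successors on chain B) = 25 - 2 = 23
LS = LF - duration = 23 - 8 = 15
Total float = LS - ES = 15 - 7 = 8

8


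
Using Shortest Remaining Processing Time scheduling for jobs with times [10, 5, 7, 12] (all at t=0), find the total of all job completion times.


Since all jobs arrive at t=0, SRPT equals SPT ordering.
SPT order: [5, 7, 10, 12]
Completion times:
  Job 1: p=5, C=5
  Job 2: p=7, C=12
  Job 3: p=10, C=22
  Job 4: p=12, C=34
Total completion time = 5 + 12 + 22 + 34 = 73

73


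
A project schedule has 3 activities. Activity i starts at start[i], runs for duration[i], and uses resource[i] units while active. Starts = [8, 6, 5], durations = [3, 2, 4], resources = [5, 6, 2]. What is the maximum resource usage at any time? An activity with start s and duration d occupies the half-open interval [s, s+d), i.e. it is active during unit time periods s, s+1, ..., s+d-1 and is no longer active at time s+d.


Each activity i is active on [start_i, start_i + duration_i).
Compute total resource usage per time slot:
  t=0: active resources = [], total = 0
  t=1: active resources = [], total = 0
  t=2: active resources = [], total = 0
  t=3: active resources = [], total = 0
  t=4: active resources = [], total = 0
  t=5: active resources = [2], total = 2
  t=6: active resources = [6, 2], total = 8
  t=7: active resources = [6, 2], total = 8
  t=8: active resources = [5, 2], total = 7
  t=9: active resources = [5], total = 5
  t=10: active resources = [5], total = 5
Peak resource demand = 8

8


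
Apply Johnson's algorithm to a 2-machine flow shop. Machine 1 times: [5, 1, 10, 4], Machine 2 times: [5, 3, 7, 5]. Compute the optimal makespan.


Apply Johnson's rule:
  Group 1 (a <= b): [(2, 1, 3), (4, 4, 5), (1, 5, 5)]
  Group 2 (a > b): [(3, 10, 7)]
Optimal job order: [2, 4, 1, 3]
Schedule:
  Job 2: M1 done at 1, M2 done at 4
  Job 4: M1 done at 5, M2 done at 10
  Job 1: M1 done at 10, M2 done at 15
  Job 3: M1 done at 20, M2 done at 27
Makespan = 27

27


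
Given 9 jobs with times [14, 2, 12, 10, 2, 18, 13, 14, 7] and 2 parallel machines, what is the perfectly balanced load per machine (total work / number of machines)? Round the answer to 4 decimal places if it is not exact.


Total processing time = 14 + 2 + 12 + 10 + 2 + 18 + 13 + 14 + 7 = 92
Number of machines = 2
Ideal balanced load = 92 / 2 = 46.0

46.0


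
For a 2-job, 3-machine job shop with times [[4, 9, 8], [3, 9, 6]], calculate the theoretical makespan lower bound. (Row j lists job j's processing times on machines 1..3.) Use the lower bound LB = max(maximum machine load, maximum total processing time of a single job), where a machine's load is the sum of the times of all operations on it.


Machine loads:
  Machine 1: 4 + 3 = 7
  Machine 2: 9 + 9 = 18
  Machine 3: 8 + 6 = 14
Max machine load = 18
Job totals:
  Job 1: 21
  Job 2: 18
Max job total = 21
Lower bound = max(18, 21) = 21

21


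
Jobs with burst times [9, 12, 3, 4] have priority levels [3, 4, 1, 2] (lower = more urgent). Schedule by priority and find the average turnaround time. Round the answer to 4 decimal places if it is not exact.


Sort by priority (ascending = highest first):
Order: [(1, 3), (2, 4), (3, 9), (4, 12)]
Completion times:
  Priority 1, burst=3, C=3
  Priority 2, burst=4, C=7
  Priority 3, burst=9, C=16
  Priority 4, burst=12, C=28
Average turnaround = 54/4 = 13.5

13.5


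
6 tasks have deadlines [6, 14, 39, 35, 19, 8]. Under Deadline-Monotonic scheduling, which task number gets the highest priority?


Sort tasks by relative deadline (ascending):
  Task 1: deadline = 6
  Task 6: deadline = 8
  Task 2: deadline = 14
  Task 5: deadline = 19
  Task 4: deadline = 35
  Task 3: deadline = 39
Priority order (highest first): [1, 6, 2, 5, 4, 3]
Highest priority task = 1

1


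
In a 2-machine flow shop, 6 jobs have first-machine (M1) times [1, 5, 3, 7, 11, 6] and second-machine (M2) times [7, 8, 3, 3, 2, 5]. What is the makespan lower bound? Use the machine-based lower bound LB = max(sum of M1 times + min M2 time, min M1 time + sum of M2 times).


LB1 = sum(M1 times) + min(M2 times) = 33 + 2 = 35
LB2 = min(M1 times) + sum(M2 times) = 1 + 28 = 29
Lower bound = max(LB1, LB2) = max(35, 29) = 35

35


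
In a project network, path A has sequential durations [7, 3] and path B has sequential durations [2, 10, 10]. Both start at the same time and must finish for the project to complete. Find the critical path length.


Path A total = 7 + 3 = 10
Path B total = 2 + 10 + 10 = 22
Critical path = longest path = max(10, 22) = 22

22


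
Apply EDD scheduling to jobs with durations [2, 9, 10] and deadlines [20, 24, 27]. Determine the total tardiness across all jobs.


Sort by due date (EDD order): [(2, 20), (9, 24), (10, 27)]
Compute completion times and tardiness:
  Job 1: p=2, d=20, C=2, tardiness=max(0,2-20)=0
  Job 2: p=9, d=24, C=11, tardiness=max(0,11-24)=0
  Job 3: p=10, d=27, C=21, tardiness=max(0,21-27)=0
Total tardiness = 0

0


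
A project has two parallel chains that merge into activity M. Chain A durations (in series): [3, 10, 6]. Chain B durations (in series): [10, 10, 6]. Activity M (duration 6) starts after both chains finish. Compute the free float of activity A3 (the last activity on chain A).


ES(A3) = sum of predecessors on chain A = 13
EF(A3) = ES + duration = 13 + 6 = 19
Successor of A3 is M. ES(M) = max(sum(A), sum(B)) = max(19, 26) = 26
Free float = ES(successor) - EF(current) = 26 - 19 = 7

7
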